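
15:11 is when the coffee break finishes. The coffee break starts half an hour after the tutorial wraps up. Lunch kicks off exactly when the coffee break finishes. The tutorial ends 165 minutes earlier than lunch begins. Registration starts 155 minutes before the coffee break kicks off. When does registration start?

10:21

Lunch starts at 15:11.
The tutorial ends at 15:11 − 165 min = 12:26.
The coffee break starts at 12:26 + 30 min = 12:56.
Registration starts at 12:56 − 155 min = 10:21.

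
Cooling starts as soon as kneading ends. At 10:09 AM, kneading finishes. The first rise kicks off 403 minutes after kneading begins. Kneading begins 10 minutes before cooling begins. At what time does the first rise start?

Cooling starts at 10:09 AM.
Kneading starts at 10:09 AM − 10 min = 9:59 AM.
The first rise starts at 9:59 AM + 403 min = 4:42 PM.

4:42 PM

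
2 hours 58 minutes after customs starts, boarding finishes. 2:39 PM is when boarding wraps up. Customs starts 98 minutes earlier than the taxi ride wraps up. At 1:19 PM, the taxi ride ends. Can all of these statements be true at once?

Yes

Customs starts at 1:19 PM − 98 min = 11:41 AM.
Boarding ends at 11:41 AM + 178 min = 2:39 PM.
That matches the stated 2:39 PM, so the schedule is consistent.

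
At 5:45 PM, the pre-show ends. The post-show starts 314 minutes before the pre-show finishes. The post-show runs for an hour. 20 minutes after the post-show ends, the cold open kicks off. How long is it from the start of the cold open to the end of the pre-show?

The post-show starts at 5:45 PM − 314 min = 12:31 PM.
The post-show ends at 12:31 PM + 60 min = 1:31 PM.
The cold open starts at 1:31 PM + 20 min = 1:51 PM.
From 1:51 PM to 5:45 PM is 234 minutes.

234 minutes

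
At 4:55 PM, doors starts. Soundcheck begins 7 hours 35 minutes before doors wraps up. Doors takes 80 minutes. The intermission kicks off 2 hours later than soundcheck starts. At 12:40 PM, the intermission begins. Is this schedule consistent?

Yes

Doors ends at 4:55 PM + 80 min = 6:15 PM.
Soundcheck starts at 6:15 PM − 455 min = 10:40 AM.
The intermission starts at 10:40 AM + 120 min = 12:40 PM.
That matches the stated 12:40 PM, so the schedule is consistent.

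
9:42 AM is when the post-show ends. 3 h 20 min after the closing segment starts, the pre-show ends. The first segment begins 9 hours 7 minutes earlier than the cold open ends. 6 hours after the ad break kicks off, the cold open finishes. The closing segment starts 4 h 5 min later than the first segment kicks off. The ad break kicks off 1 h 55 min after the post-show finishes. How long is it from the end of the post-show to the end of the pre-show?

The ad break starts at 9:42 AM + 115 min = 11:37 AM.
The cold open ends at 11:37 AM + 360 min = 5:37 PM.
The first segment starts at 5:37 PM − 547 min = 8:30 AM.
The closing segment starts at 8:30 AM + 245 min = 12:35 PM.
The pre-show ends at 12:35 PM + 200 min = 3:55 PM.
From 9:42 AM to 3:55 PM is 373 minutes.

373 minutes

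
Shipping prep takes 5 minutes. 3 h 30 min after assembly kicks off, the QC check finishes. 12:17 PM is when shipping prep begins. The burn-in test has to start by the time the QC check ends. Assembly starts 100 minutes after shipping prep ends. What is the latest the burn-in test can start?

5:32 PM

Shipping prep ends at 12:17 PM + 5 min = 12:22 PM.
Assembly starts at 12:22 PM + 100 min = 2:02 PM.
The QC check ends at 2:02 PM + 210 min = 5:32 PM.
The burn-in test is bounded by the QC check, so the latest it can start is 5:32 PM.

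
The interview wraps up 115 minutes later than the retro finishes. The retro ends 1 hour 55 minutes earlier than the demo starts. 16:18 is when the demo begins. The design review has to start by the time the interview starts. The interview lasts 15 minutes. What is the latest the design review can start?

16:03

The retro ends at 16:18 − 115 min = 14:23.
The interview ends at 14:23 + 115 min = 16:18.
The interview starts at 16:18 − 15 min = 16:03.
The design review is bounded by the interview, so the latest it can start is 16:03.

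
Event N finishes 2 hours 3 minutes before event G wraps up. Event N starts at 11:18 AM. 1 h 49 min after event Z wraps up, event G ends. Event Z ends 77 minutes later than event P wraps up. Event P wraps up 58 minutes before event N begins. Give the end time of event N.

Event P ends at 11:18 AM − 58 min = 10:20 AM.
Event Z ends at 10:20 AM + 77 min = 11:37 AM.
Event G ends at 11:37 AM + 109 min = 1:26 PM.
Event N ends at 1:26 PM − 123 min = 11:23 AM.

11:23 AM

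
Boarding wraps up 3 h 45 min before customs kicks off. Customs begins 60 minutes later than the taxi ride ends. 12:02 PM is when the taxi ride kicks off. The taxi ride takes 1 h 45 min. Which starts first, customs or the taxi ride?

The taxi ride ends at 12:02 PM + 105 min = 1:47 PM.
Customs starts at 1:47 PM + 60 min = 2:47 PM.
Customs starts at 2:47 PM and the taxi ride starts at 12:02 PM, so the taxi ride is first.

the taxi ride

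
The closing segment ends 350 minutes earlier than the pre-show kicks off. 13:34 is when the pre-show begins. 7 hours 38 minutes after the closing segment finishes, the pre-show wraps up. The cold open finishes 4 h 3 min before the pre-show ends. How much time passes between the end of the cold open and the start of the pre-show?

2 h 15 min

The closing segment ends at 13:34 − 350 min = 07:44.
The pre-show ends at 07:44 + 458 min = 15:22.
The cold open ends at 15:22 − 243 min = 11:19.
From 11:19 to 13:34 is 2 h 15 min.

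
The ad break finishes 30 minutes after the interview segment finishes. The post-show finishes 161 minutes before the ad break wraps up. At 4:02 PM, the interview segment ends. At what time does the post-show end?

1:51 PM

The ad break ends at 4:02 PM + 30 min = 4:32 PM.
The post-show ends at 4:32 PM − 161 min = 1:51 PM.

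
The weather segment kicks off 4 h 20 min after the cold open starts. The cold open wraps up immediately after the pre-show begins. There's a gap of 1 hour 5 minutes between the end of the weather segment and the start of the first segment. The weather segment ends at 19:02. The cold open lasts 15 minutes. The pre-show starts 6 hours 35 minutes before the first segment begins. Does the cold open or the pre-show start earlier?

The first segment starts at 19:02 + 65 min = 20:07.
The pre-show starts at 20:07 − 395 min = 13:32.
So the cold open ends at 13:32.
The cold open starts at 13:32 − 15 min = 13:17.
The cold open starts at 13:17 and the pre-show starts at 13:32, so the cold open is first.

the cold open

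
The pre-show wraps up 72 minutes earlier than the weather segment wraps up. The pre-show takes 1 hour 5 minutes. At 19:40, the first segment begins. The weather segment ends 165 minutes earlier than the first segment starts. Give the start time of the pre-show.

14:38

The weather segment ends at 19:40 − 165 min = 16:55.
The pre-show ends at 16:55 − 72 min = 15:43.
The pre-show starts at 15:43 − 65 min = 14:38.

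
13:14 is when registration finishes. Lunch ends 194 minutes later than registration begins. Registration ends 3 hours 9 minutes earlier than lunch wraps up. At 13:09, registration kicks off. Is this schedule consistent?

Lunch ends at 13:09 + 194 min = 16:23.
Registration ends at 16:23 − 189 min = 13:14.
That matches the stated 13:14, so the schedule is consistent.

Yes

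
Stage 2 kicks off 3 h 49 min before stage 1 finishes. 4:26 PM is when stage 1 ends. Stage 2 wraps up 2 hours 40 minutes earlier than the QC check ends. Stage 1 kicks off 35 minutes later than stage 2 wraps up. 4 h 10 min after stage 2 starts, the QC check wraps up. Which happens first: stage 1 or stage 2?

stage 2

Stage 2 starts at 4:26 PM − 229 min = 12:37 PM.
The QC check ends at 12:37 PM + 250 min = 4:47 PM.
Stage 2 ends at 4:47 PM − 160 min = 2:07 PM.
Stage 1 starts at 2:07 PM + 35 min = 2:42 PM.
Stage 1 starts at 2:42 PM and stage 2 starts at 12:37 PM, so stage 2 is first.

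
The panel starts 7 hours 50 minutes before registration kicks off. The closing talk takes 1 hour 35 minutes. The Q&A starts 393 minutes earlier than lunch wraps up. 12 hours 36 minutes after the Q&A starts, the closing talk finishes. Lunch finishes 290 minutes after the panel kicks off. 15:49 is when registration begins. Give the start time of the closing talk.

The panel starts at 15:49 − 470 min = 07:59.
Lunch ends at 07:59 + 290 min = 12:49.
The Q&A starts at 12:49 − 393 min = 06:16.
The closing talk ends at 06:16 + 756 min = 18:52.
The closing talk starts at 18:52 − 95 min = 17:17.

17:17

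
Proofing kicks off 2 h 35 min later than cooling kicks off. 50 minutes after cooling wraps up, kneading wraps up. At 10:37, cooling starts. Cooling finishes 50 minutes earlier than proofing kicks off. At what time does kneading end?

13:12

Proofing starts at 10:37 + 155 min = 13:12.
Cooling ends at 13:12 − 50 min = 12:22.
Kneading ends at 12:22 + 50 min = 13:12.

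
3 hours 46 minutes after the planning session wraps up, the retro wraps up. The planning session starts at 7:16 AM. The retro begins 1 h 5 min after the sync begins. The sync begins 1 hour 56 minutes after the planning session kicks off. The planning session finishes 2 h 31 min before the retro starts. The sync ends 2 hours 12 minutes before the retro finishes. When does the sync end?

The sync starts at 7:16 AM + 116 min = 9:12 AM.
The retro starts at 9:12 AM + 65 min = 10:17 AM.
The planning session ends at 10:17 AM − 151 min = 7:46 AM.
The retro ends at 7:46 AM + 226 min = 11:32 AM.
The sync ends at 11:32 AM − 132 min = 9:20 AM.

9:20 AM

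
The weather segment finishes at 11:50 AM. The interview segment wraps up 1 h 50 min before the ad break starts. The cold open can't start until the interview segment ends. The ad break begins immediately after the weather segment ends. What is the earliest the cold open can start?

The ad break starts at 11:50 AM.
The interview segment ends at 11:50 AM − 110 min = 10:00 AM.
The cold open is bounded by the interview segment, so the earliest it can start is 10:00 AM.

10:00 AM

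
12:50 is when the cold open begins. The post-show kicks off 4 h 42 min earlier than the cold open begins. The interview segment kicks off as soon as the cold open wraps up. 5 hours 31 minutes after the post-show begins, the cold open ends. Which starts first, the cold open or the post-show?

the post-show

The post-show starts at 12:50 − 282 min = 08:08.
The cold open starts at 12:50 and the post-show starts at 08:08, so the post-show is first.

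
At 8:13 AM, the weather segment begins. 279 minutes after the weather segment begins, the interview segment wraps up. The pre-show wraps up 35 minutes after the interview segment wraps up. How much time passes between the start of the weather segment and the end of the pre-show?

5 h 14 min

The interview segment ends at 8:13 AM + 279 min = 12:52 PM.
The pre-show ends at 12:52 PM + 35 min = 1:27 PM.
From 8:13 AM to 1:27 PM is 5 h 14 min.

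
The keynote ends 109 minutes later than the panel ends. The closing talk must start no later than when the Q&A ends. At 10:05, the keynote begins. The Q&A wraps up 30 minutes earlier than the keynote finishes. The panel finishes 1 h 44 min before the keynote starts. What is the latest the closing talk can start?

09:40

The panel ends at 10:05 − 104 min = 08:21.
The keynote ends at 08:21 + 109 min = 10:10.
The Q&A ends at 10:10 − 30 min = 09:40.
The closing talk is bounded by the Q&A, so the latest it can start is 09:40.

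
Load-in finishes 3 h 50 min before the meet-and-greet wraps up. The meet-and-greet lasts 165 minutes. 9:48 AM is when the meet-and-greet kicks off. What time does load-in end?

8:43 AM

The meet-and-greet ends at 9:48 AM + 165 min = 12:33 PM.
Load-in ends at 12:33 PM − 230 min = 8:43 AM.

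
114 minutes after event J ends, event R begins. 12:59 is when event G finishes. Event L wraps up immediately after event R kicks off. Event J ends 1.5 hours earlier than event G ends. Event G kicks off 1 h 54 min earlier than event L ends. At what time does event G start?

Event J ends at 12:59 − 90 min = 11:29.
Event R starts at 11:29 + 114 min = 13:23.
So event L ends at 13:23.
Event G starts at 13:23 − 114 min = 11:29.

11:29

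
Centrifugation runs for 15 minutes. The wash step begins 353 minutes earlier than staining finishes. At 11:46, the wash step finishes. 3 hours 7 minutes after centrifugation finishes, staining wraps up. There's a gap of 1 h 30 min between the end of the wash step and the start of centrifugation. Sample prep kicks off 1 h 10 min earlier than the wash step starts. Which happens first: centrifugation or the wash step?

the wash step

Centrifugation starts at 11:46 + 90 min = 13:16.
Centrifugation ends at 13:16 + 15 min = 13:31.
Staining ends at 13:31 + 187 min = 16:38.
The wash step starts at 16:38 − 353 min = 10:45.
Centrifugation starts at 13:16 and the wash step starts at 10:45, so the wash step is first.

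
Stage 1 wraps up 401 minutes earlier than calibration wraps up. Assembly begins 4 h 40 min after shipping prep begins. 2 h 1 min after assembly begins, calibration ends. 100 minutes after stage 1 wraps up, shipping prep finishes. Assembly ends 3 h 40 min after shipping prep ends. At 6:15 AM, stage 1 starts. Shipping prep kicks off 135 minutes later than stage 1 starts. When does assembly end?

1:50 PM

Shipping prep starts at 6:15 AM + 135 min = 8:30 AM.
Assembly starts at 8:30 AM + 280 min = 1:10 PM.
Calibration ends at 1:10 PM + 121 min = 3:11 PM.
Stage 1 ends at 3:11 PM − 401 min = 8:30 AM.
Shipping prep ends at 8:30 AM + 100 min = 10:10 AM.
Assembly ends at 10:10 AM + 220 min = 1:50 PM.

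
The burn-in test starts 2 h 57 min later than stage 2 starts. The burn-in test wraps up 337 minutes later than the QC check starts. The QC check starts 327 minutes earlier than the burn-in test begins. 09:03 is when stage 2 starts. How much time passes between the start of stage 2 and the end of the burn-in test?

The burn-in test starts at 09:03 + 177 min = 12:00.
The QC check starts at 12:00 − 327 min = 06:33.
The burn-in test ends at 06:33 + 337 min = 12:10.
From 09:03 to 12:10 is 3 h 7 min.

3 h 7 min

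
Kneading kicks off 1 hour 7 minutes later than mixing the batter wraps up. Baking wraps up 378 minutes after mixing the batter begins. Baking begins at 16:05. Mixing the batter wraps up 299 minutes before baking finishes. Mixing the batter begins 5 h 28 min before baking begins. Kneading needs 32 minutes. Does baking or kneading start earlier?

kneading

Mixing the batter starts at 16:05 − 328 min = 10:37.
Baking ends at 10:37 + 378 min = 16:55.
Mixing the batter ends at 16:55 − 299 min = 11:56.
Kneading starts at 11:56 + 67 min = 13:03.
Baking starts at 16:05 and kneading starts at 13:03, so kneading is first.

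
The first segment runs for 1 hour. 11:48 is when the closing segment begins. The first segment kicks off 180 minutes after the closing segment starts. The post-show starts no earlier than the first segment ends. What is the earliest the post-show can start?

15:48

The first segment starts at 11:48 + 180 min = 14:48.
The first segment ends at 14:48 + 60 min = 15:48.
The post-show is bounded by the first segment, so the earliest it can start is 15:48.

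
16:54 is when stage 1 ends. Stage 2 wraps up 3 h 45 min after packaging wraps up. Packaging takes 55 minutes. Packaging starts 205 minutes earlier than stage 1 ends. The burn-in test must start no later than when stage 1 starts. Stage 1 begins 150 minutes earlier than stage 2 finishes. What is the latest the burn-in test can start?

15:39

Packaging starts at 16:54 − 205 min = 13:29.
Packaging ends at 13:29 + 55 min = 14:24.
Stage 2 ends at 14:24 + 225 min = 18:09.
Stage 1 starts at 18:09 − 150 min = 15:39.
The burn-in test is bounded by stage 1, so the latest it can start is 15:39.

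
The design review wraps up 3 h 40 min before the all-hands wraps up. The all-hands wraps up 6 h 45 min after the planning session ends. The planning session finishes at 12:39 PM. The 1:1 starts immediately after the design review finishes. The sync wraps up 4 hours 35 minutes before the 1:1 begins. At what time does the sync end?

The all-hands ends at 12:39 PM + 405 min = 7:24 PM.
The design review ends at 7:24 PM − 220 min = 3:44 PM.
So the 1:1 starts at 3:44 PM.
The sync ends at 3:44 PM − 275 min = 11:09 AM.

11:09 AM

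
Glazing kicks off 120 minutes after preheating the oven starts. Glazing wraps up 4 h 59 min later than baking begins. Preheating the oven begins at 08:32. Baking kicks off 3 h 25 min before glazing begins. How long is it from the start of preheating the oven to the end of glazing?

Glazing starts at 08:32 + 120 min = 10:32.
Baking starts at 10:32 − 205 min = 07:07.
Glazing ends at 07:07 + 299 min = 12:06.
From 08:32 to 12:06 is 3 h 34 min.

3 h 34 min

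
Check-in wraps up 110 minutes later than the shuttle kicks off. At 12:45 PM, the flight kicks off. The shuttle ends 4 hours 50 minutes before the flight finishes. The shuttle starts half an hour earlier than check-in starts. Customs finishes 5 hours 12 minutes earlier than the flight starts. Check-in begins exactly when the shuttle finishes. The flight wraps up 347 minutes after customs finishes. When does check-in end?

9:50 AM

Customs ends at 12:45 PM − 312 min = 7:33 AM.
The flight ends at 7:33 AM + 347 min = 1:20 PM.
The shuttle ends at 1:20 PM − 290 min = 8:30 AM.
So check-in starts at 8:30 AM.
The shuttle starts at 8:30 AM − 30 min = 8:00 AM.
Check-in ends at 8:00 AM + 110 min = 9:50 AM.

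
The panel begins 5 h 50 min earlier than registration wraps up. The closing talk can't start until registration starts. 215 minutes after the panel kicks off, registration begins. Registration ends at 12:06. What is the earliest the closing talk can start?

The panel starts at 12:06 − 350 min = 06:16.
Registration starts at 06:16 + 215 min = 09:51.
The closing talk is bounded by registration, so the earliest it can start is 09:51.

09:51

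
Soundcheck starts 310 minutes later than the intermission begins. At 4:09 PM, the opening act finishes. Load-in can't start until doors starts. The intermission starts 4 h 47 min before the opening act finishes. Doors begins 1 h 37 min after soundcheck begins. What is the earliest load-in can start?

The intermission starts at 4:09 PM − 287 min = 11:22 AM.
Soundcheck starts at 11:22 AM + 310 min = 4:32 PM.
Doors starts at 4:32 PM + 97 min = 6:09 PM.
Load-in is bounded by doors, so the earliest it can start is 6:09 PM.

6:09 PM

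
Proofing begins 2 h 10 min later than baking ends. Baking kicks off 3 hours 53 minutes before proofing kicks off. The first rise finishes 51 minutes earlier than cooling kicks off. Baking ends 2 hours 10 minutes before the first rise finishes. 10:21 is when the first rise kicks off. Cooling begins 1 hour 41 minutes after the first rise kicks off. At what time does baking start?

07:18

Cooling starts at 10:21 + 101 min = 12:02.
The first rise ends at 12:02 − 51 min = 11:11.
Baking ends at 11:11 − 130 min = 09:01.
Proofing starts at 09:01 + 130 min = 11:11.
Baking starts at 11:11 − 233 min = 07:18.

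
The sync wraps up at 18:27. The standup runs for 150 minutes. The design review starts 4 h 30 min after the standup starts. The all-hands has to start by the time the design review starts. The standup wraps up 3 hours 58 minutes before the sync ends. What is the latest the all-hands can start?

The standup ends at 18:27 − 238 min = 14:29.
The standup starts at 14:29 − 150 min = 11:59.
The design review starts at 11:59 + 270 min = 16:29.
The all-hands is bounded by the design review, so the latest it can start is 16:29.

16:29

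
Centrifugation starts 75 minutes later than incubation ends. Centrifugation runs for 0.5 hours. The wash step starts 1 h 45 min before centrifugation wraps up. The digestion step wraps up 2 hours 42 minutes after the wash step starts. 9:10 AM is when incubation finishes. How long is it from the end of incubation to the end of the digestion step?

2 h 42 min

Centrifugation starts at 9:10 AM + 75 min = 10:25 AM.
Centrifugation ends at 10:25 AM + 30 min = 10:55 AM.
The wash step starts at 10:55 AM − 105 min = 9:10 AM.
The digestion step ends at 9:10 AM + 162 min = 11:52 AM.
From 9:10 AM to 11:52 AM is 2 h 42 min.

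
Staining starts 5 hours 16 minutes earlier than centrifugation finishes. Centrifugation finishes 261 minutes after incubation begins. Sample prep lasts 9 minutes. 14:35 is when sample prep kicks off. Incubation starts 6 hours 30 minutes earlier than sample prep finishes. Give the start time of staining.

Sample prep ends at 14:35 + 9 min = 14:44.
Incubation starts at 14:44 − 390 min = 08:14.
Centrifugation ends at 08:14 + 261 min = 12:35.
Staining starts at 12:35 − 316 min = 07:19.

07:19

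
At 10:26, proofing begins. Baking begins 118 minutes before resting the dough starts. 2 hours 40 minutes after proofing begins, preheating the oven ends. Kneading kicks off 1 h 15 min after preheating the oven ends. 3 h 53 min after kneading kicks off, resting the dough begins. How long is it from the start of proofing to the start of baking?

Preheating the oven ends at 10:26 + 160 min = 13:06.
Kneading starts at 13:06 + 75 min = 14:21.
Resting the dough starts at 14:21 + 233 min = 18:14.
Baking starts at 18:14 − 118 min = 16:16.
From 10:26 to 16:16 is 5 hours 50 minutes.

5 hours 50 minutes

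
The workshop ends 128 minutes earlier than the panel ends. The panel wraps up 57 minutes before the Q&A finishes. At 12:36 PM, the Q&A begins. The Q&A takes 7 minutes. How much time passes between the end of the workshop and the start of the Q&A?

2 h 58 min

The Q&A ends at 12:36 PM + 7 min = 12:43 PM.
The panel ends at 12:43 PM − 57 min = 11:46 AM.
The workshop ends at 11:46 AM − 128 min = 9:38 AM.
From 9:38 AM to 12:36 PM is 2 h 58 min.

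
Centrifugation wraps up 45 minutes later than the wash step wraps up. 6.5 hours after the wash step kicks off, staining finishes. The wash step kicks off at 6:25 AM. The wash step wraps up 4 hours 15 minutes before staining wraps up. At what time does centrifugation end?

9:25 AM

Staining ends at 6:25 AM + 390 min = 12:55 PM.
The wash step ends at 12:55 PM − 255 min = 8:40 AM.
Centrifugation ends at 8:40 AM + 45 min = 9:25 AM.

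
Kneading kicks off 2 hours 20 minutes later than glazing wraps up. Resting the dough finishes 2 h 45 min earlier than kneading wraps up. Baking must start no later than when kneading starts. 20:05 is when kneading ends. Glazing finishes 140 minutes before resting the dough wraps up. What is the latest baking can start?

17:20

Resting the dough ends at 20:05 − 165 min = 17:20.
Glazing ends at 17:20 − 140 min = 15:00.
Kneading starts at 15:00 + 140 min = 17:20.
Baking is bounded by kneading, so the latest it can start is 17:20.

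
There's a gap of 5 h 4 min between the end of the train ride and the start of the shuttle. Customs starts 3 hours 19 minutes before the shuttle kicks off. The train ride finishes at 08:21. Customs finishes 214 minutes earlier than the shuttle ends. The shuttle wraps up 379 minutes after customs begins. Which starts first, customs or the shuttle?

customs

The shuttle starts at 08:21 + 304 min = 13:25.
Customs starts at 13:25 − 199 min = 10:06.
Customs starts at 10:06 and the shuttle starts at 13:25, so customs is first.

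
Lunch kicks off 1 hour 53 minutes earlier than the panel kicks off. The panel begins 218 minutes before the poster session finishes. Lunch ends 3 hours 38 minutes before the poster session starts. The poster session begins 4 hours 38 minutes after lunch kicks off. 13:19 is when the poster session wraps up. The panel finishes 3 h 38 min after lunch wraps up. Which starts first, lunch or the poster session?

lunch

The panel starts at 13:19 − 218 min = 09:41.
Lunch starts at 09:41 − 113 min = 07:48.
The poster session starts at 07:48 + 278 min = 12:26.
Lunch starts at 07:48 and the poster session starts at 12:26, so lunch is first.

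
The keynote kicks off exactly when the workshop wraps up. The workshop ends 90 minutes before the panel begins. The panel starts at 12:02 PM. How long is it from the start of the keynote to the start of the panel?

1 h 30 min

The workshop ends at 12:02 PM − 90 min = 10:32 AM.
So the keynote starts at 10:32 AM.
From 10:32 AM to 12:02 PM is 1 h 30 min.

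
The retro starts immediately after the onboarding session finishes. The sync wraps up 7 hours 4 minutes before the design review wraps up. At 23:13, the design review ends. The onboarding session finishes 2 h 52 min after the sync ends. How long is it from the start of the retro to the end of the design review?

4 hours 12 minutes

The sync ends at 23:13 − 424 min = 16:09.
The onboarding session ends at 16:09 + 172 min = 19:01.
So the retro starts at 19:01.
From 19:01 to 23:13 is 4 hours 12 minutes.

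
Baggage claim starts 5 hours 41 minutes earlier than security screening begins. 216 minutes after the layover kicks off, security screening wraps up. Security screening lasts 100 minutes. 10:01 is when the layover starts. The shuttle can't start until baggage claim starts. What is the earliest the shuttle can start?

06:16

Security screening ends at 10:01 + 216 min = 13:37.
Security screening starts at 13:37 − 100 min = 11:57.
Baggage claim starts at 11:57 − 341 min = 06:16.
The shuttle is bounded by baggage claim, so the earliest it can start is 06:16.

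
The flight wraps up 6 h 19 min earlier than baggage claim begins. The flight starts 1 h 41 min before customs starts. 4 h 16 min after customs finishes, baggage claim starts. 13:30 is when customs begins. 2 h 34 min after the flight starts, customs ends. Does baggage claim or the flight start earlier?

The flight starts at 13:30 − 101 min = 11:49.
Customs ends at 11:49 + 154 min = 14:23.
Baggage claim starts at 14:23 + 256 min = 18:39.
Baggage claim starts at 18:39 and the flight starts at 11:49, so the flight is first.

the flight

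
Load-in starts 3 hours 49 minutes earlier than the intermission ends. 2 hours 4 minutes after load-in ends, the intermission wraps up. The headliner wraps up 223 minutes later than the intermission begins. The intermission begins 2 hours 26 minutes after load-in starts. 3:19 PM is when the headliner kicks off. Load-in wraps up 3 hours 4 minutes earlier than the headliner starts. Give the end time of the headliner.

4:39 PM

Load-in ends at 3:19 PM − 184 min = 12:15 PM.
The intermission ends at 12:15 PM + 124 min = 2:19 PM.
Load-in starts at 2:19 PM − 229 min = 10:30 AM.
The intermission starts at 10:30 AM + 146 min = 12:56 PM.
The headliner ends at 12:56 PM + 223 min = 4:39 PM.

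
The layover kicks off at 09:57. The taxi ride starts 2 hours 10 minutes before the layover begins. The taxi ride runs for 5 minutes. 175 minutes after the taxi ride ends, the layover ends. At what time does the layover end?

The taxi ride starts at 09:57 − 130 min = 07:47.
The taxi ride ends at 07:47 + 5 min = 07:52.
The layover ends at 07:52 + 175 min = 10:47.

10:47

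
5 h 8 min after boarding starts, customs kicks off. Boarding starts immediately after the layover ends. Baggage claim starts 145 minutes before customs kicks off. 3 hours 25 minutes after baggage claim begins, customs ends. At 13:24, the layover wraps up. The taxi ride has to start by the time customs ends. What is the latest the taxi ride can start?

Boarding starts at 13:24.
Customs starts at 13:24 + 308 min = 18:32.
Baggage claim starts at 18:32 − 145 min = 16:07.
Customs ends at 16:07 + 205 min = 19:32.
The taxi ride is bounded by customs, so the latest it can start is 19:32.

19:32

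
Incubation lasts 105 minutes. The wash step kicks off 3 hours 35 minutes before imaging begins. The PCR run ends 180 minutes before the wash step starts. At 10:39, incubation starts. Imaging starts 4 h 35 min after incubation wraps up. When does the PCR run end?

10:24

Incubation ends at 10:39 + 105 min = 12:24.
Imaging starts at 12:24 + 275 min = 16:59.
The wash step starts at 16:59 − 215 min = 13:24.
The PCR run ends at 13:24 − 180 min = 10:24.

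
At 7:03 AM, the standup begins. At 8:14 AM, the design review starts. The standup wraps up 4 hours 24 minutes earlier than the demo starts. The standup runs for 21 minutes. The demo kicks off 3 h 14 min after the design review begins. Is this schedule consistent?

The demo starts at 8:14 AM + 194 min = 11:28 AM.
The standup ends at 11:28 AM − 264 min = 7:04 AM.
The standup starts at 7:04 AM − 21 min = 6:43 AM.
But the standup is also said to start at 7:03 AM — a 20-minute conflict.

No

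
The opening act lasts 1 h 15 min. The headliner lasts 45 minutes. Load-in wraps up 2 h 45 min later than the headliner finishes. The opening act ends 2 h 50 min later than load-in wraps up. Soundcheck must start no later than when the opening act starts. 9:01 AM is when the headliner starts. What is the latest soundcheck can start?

2:06 PM

The headliner ends at 9:01 AM + 45 min = 9:46 AM.
Load-in ends at 9:46 AM + 165 min = 12:31 PM.
The opening act ends at 12:31 PM + 170 min = 3:21 PM.
The opening act starts at 3:21 PM − 75 min = 2:06 PM.
Soundcheck is bounded by the opening act, so the latest it can start is 2:06 PM.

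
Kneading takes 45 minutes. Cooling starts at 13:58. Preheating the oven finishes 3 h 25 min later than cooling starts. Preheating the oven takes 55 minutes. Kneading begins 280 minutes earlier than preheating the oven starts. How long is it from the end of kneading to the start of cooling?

Preheating the oven ends at 13:58 + 205 min = 17:23.
Preheating the oven starts at 17:23 − 55 min = 16:28.
Kneading starts at 16:28 − 280 min = 11:48.
Kneading ends at 11:48 + 45 min = 12:33.
From 12:33 to 13:58 is 1 h 25 min.

1 h 25 min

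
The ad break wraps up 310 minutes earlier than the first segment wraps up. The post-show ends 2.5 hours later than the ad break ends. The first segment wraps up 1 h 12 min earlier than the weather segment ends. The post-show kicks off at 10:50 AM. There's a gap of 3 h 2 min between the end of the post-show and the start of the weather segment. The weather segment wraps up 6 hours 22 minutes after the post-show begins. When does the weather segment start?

The weather segment ends at 10:50 AM + 382 min = 5:12 PM.
The first segment ends at 5:12 PM − 72 min = 4:00 PM.
The ad break ends at 4:00 PM − 310 min = 10:50 AM.
The post-show ends at 10:50 AM + 150 min = 1:20 PM.
The weather segment starts at 1:20 PM + 182 min = 4:22 PM.

4:22 PM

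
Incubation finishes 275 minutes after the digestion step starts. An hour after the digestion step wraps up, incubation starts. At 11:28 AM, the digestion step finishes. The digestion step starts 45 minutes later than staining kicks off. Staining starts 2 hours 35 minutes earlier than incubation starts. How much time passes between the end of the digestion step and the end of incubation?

225 minutes

Incubation starts at 11:28 AM + 60 min = 12:28 PM.
Staining starts at 12:28 PM − 155 min = 9:53 AM.
The digestion step starts at 9:53 AM + 45 min = 10:38 AM.
Incubation ends at 10:38 AM + 275 min = 3:13 PM.
From 11:28 AM to 3:13 PM is 225 minutes.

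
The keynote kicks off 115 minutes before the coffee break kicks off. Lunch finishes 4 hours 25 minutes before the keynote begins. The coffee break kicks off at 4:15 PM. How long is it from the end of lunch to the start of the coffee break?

The keynote starts at 4:15 PM − 115 min = 2:20 PM.
Lunch ends at 2:20 PM − 265 min = 9:55 AM.
From 9:55 AM to 4:15 PM is 380 minutes.

380 minutes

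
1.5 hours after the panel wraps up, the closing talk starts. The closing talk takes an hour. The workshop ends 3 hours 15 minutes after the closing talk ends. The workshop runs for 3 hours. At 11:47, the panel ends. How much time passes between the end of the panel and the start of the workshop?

165 minutes

The closing talk starts at 11:47 + 90 min = 13:17.
The closing talk ends at 13:17 + 60 min = 14:17.
The workshop ends at 14:17 + 195 min = 17:32.
The workshop starts at 17:32 − 180 min = 14:32.
From 11:47 to 14:32 is 165 minutes.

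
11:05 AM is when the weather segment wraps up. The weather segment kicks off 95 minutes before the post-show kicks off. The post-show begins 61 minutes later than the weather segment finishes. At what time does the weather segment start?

The post-show starts at 11:05 AM + 61 min = 12:06 PM.
The weather segment starts at 12:06 PM − 95 min = 10:31 AM.

10:31 AM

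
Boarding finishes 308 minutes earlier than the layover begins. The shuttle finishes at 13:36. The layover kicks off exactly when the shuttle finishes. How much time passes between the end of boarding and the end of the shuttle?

The layover starts at 13:36.
Boarding ends at 13:36 − 308 min = 08:28.
From 08:28 to 13:36 is 5 hours 8 minutes.

5 hours 8 minutes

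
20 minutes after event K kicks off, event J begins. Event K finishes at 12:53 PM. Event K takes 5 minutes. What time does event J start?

1:08 PM

Event K starts at 12:53 PM − 5 min = 12:48 PM.
Event J starts at 12:48 PM + 20 min = 1:08 PM.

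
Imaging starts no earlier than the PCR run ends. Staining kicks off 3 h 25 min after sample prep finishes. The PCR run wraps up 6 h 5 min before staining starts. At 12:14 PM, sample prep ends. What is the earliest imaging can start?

9:34 AM

Staining starts at 12:14 PM + 205 min = 3:39 PM.
The PCR run ends at 3:39 PM − 365 min = 9:34 AM.
Imaging is bounded by the PCR run, so the earliest it can start is 9:34 AM.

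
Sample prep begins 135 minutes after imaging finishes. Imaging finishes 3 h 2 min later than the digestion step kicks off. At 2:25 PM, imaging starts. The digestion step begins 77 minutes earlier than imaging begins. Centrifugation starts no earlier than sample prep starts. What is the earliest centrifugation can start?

The digestion step starts at 2:25 PM − 77 min = 1:08 PM.
Imaging ends at 1:08 PM + 182 min = 4:10 PM.
Sample prep starts at 4:10 PM + 135 min = 6:25 PM.
Centrifugation is bounded by sample prep, so the earliest it can start is 6:25 PM.

6:25 PM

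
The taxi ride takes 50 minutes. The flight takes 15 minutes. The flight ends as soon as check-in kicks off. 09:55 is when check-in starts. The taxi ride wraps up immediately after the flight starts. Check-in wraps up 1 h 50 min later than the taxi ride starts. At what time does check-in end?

The flight ends at 09:55.
The flight starts at 09:55 − 15 min = 09:40.
So the taxi ride ends at 09:40.
The taxi ride starts at 09:40 − 50 min = 08:50.
Check-in ends at 08:50 + 110 min = 10:40.

10:40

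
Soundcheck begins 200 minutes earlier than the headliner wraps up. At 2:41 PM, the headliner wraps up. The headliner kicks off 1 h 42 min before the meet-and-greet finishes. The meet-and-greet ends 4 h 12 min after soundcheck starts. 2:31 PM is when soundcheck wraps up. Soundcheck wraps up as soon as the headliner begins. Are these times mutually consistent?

Soundcheck starts at 2:41 PM − 200 min = 11:21 AM.
The meet-and-greet ends at 11:21 AM + 252 min = 3:33 PM.
The headliner starts at 3:33 PM − 102 min = 1:51 PM.
So soundcheck ends at 1:51 PM.
But soundcheck is also said to end at 2:31 PM — a 40-minute conflict.

No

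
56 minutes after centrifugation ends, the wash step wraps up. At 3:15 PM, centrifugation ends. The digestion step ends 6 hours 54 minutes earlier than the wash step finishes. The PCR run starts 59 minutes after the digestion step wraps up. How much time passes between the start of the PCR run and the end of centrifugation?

The wash step ends at 3:15 PM + 56 min = 4:11 PM.
The digestion step ends at 4:11 PM − 414 min = 9:17 AM.
The PCR run starts at 9:17 AM + 59 min = 10:16 AM.
From 10:16 AM to 3:15 PM is 4 hours 59 minutes.

4 hours 59 minutes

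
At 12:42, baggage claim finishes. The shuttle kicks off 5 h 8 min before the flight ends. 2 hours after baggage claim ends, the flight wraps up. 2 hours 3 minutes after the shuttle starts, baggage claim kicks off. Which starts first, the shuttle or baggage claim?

the shuttle

The flight ends at 12:42 + 120 min = 14:42.
The shuttle starts at 14:42 − 308 min = 09:34.
Baggage claim starts at 09:34 + 123 min = 11:37.
The shuttle starts at 09:34 and baggage claim starts at 11:37, so the shuttle is first.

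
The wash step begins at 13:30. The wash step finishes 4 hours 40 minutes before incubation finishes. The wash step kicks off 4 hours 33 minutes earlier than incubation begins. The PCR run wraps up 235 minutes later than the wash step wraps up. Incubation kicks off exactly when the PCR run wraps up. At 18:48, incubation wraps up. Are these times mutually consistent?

Yes

The wash step ends at 18:48 − 280 min = 14:08.
The PCR run ends at 14:08 + 235 min = 18:03.
So incubation starts at 18:03.
The wash step starts at 18:03 − 273 min = 13:30.
That matches the stated 13:30, so the schedule is consistent.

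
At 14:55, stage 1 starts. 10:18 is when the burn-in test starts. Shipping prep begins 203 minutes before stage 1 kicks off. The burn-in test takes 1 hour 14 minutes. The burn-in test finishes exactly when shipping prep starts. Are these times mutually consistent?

Shipping prep starts at 14:55 − 203 min = 11:32.
So the burn-in test ends at 11:32.
The burn-in test starts at 11:32 − 74 min = 10:18.
That matches the stated 10:18, so the schedule is consistent.

Yes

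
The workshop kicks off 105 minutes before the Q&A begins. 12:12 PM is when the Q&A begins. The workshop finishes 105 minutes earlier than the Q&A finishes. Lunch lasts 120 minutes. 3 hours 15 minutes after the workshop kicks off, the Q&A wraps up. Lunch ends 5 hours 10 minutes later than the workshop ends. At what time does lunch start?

The workshop starts at 12:12 PM − 105 min = 10:27 AM.
The Q&A ends at 10:27 AM + 195 min = 1:42 PM.
The workshop ends at 1:42 PM − 105 min = 11:57 AM.
Lunch ends at 11:57 AM + 310 min = 5:07 PM.
Lunch starts at 5:07 PM − 120 min = 3:07 PM.

3:07 PM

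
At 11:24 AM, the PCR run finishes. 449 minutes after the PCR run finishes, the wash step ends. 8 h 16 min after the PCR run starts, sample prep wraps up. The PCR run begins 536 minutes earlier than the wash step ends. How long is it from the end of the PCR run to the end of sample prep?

The wash step ends at 11:24 AM + 449 min = 6:53 PM.
The PCR run starts at 6:53 PM − 536 min = 9:57 AM.
Sample prep ends at 9:57 AM + 496 min = 6:13 PM.
From 11:24 AM to 6:13 PM is 6 h 49 min.

6 h 49 min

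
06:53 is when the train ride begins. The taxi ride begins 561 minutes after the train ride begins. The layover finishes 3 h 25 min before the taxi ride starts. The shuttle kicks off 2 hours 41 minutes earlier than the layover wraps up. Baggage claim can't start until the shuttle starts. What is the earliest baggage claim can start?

The taxi ride starts at 06:53 + 561 min = 16:14.
The layover ends at 16:14 − 205 min = 12:49.
The shuttle starts at 12:49 − 161 min = 10:08.
Baggage claim is bounded by the shuttle, so the earliest it can start is 10:08.

10:08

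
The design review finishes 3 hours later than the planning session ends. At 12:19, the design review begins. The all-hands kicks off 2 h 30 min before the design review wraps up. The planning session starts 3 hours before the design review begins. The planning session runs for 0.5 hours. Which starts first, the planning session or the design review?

The planning session starts at 12:19 − 180 min = 09:19.
The planning session starts at 09:19 and the design review starts at 12:19, so the planning session is first.

the planning session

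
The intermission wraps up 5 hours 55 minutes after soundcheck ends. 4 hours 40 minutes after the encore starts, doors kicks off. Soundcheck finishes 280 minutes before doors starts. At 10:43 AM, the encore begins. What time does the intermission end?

4:38 PM

Doors starts at 10:43 AM + 280 min = 3:23 PM.
Soundcheck ends at 3:23 PM − 280 min = 10:43 AM.
The intermission ends at 10:43 AM + 355 min = 4:38 PM.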